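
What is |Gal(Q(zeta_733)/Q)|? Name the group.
|Gal(Q(zeta_733)/Q)| = phi(733) = 732; group ≅ (Z/733Z)^* ≅ Z/732Z

The n-th cyclotomic polynomial Φ_733(x) is the minimal polynomial of zeta_733 over Q and has degree phi(733) = 732. So Q(zeta_733) is a degree-732 Galois extension with Galois group (Z/733Z)^*. (Z/733Z)^* is cyclic since 733 is an odd prime power (or 4). Hence Gal(Q(zeta_733)/Q) ≅ Z/732Z.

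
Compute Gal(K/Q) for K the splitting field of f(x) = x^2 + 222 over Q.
Gal(K/Q) = Z/2Z (cyclic of order 2)

x^2 + 222 is irreducible over Q since -222 is not a rational square. The splitting field Q(sqrt(-222)) has degree 2 over Q, and its unique nontrivial automorphism is sqrt(-222) ↦ -sqrt(-222). Hence Gal(Q(sqrt(-222))/Q) = Z/2Z.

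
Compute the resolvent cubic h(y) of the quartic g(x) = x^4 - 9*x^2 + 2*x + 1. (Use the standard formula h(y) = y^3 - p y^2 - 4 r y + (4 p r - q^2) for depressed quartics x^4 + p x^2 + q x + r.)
h(y) = y^3 + 9*y^2 - 4*y - 40

Identify coefficients: p = -9, q = 2, r = 1.
Plug into h(y) = y^3 - p y^2 - 4 r y + (4 p r - q^2):
  h(y) = y^3 - (-9) y^2 - 4*(1) y + (4*(-9)*(1) - (2)^2)
       = y^3 + (9) y^2 + (-4) y + (-40).
Simplifying: h(y) = y^3 + 9*y^2 - 4*y - 40.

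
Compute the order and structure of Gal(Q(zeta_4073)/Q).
|Gal(Q(zeta_4073)/Q)| = phi(4073) = 4072; group ≅ (Z/4073Z)^* ≅ Z/4072Z

The n-th cyclotomic polynomial Φ_4073(x) is the minimal polynomial of zeta_4073 over Q and has degree phi(4073) = 4072. So Q(zeta_4073) is a degree-4072 Galois extension with Galois group (Z/4073Z)^*. (Z/4073Z)^* is cyclic since 4073 is an odd prime power (or 4). Hence Gal(Q(zeta_4073)/Q) ≅ Z/4072Z.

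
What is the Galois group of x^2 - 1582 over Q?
Gal(K/Q) = Z/2Z (cyclic of order 2)

x^2 - 1582 is irreducible over Q since 1582 is not a rational square. The splitting field Q(sqrt(1582)) has degree 2 over Q, and its unique nontrivial automorphism is sqrt(1582) ↦ -sqrt(1582). Hence Gal(Q(sqrt(1582))/Q) = Z/2Z.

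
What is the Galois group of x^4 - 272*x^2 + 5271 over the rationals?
Gal(K/Q) = V_4 (Klein four-group, Z/2Z × Z/2Z)

f factors as (x^2 - 21)(x^2 - 251), so the splitting field is K = Q(sqrt(21), sqrt(251)). The elements 21, 251, 5271 are all non-squares in Q, so sqrt(21) and sqrt(251) generate independent quadratic extensions. Thus [K:Q] = 4 and Gal(K/Q) is generated by the two order-2 automorphisms sqrt(21) ↦ -sqrt(21) and sqrt(251) ↦ -sqrt(251), giving V_4.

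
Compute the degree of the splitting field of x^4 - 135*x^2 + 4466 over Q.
[K:Q] = 4

f factors as (x^2 - 77)(x^2 - 58); the splitting field is K = Q(sqrt(77), sqrt(58)). Since 77, 58, and 4466 are all non-squares in Q, the three subfields Q(sqrt(77)), Q(sqrt(58)), Q(sqrt(4466)) are distinct degree-2 extensions, so [K:Q] = 4 (Klein four Galois group).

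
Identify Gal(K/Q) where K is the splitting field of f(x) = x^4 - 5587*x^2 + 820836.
Gal(K/Q) = Z/2Z (cyclic of order 2)

f factors as (x^2 - 5436)(x^2 - 151), so the splitting field is K = Q(sqrt(5436), sqrt(151)). The squarefree part of 5436 is 151 and the squarefree part of 151 is also 151, so sqrt(5436) and sqrt(151) are both rational multiples of sqrt(151). Hence Q(sqrt(5436)) = Q(sqrt(151)) = Q(sqrt(151)), and the splitting field collapses to a single degree-2 extension with Galois group Z/2Z.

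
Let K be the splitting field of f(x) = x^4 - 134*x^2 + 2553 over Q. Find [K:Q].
[K:Q] = 4

f factors as (x^2 - 111)(x^2 - 23); the splitting field is K = Q(sqrt(111), sqrt(23)). Since 111, 23, and 2553 are all non-squares in Q, the three subfields Q(sqrt(111)), Q(sqrt(23)), Q(sqrt(2553)) are distinct degree-2 extensions, so [K:Q] = 4 (Klein four Galois group).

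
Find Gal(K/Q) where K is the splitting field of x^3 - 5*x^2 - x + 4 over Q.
Gal(K/Q) = S_3 (symmetric group of order 6)

Compute the discriminant of x^3 + (-5)*x^2 + (-1)*x + (4): Δ = 1957. Since Δ is not a rational square, the Galois group is not contained in A_3; it must be the full S_3 (irreducibility of the cubic rules out anything smaller).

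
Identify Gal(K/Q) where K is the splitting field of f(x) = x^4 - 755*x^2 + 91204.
Gal(K/Q) = Z/2Z (cyclic of order 2)

f factors as (x^2 - 604)(x^2 - 151), so the splitting field is K = Q(sqrt(604), sqrt(151)). The squarefree part of 604 is 151 and the squarefree part of 151 is also 151, so sqrt(604) and sqrt(151) are both rational multiples of sqrt(151). Hence Q(sqrt(604)) = Q(sqrt(151)) = Q(sqrt(151)), and the splitting field collapses to a single degree-2 extension with Galois group Z/2Z.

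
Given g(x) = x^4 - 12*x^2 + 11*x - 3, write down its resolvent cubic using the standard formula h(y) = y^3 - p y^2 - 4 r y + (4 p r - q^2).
h(y) = y^3 + 12*y^2 + 12*y + 23

Identify coefficients: p = -12, q = 11, r = -3.
Plug into h(y) = y^3 - p y^2 - 4 r y + (4 p r - q^2):
  h(y) = y^3 - (-12) y^2 - 4*(-3) y + (4*(-12)*(-3) - (11)^2)
       = y^3 + (12) y^2 + (12) y + (23).
Simplifying: h(y) = y^3 + 12*y^2 + 12*y + 23.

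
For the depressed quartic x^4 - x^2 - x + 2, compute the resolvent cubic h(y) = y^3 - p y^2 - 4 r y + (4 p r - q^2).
h(y) = y^3 + y^2 - 8*y - 9

Identify coefficients: p = -1, q = -1, r = 2.
Plug into h(y) = y^3 - p y^2 - 4 r y + (4 p r - q^2):
  h(y) = y^3 - (-1) y^2 - 4*(2) y + (4*(-1)*(2) - (-1)^2)
       = y^3 + (1) y^2 + (-8) y + (-9).
Simplifying: h(y) = y^3 + y^2 - 8*y - 9.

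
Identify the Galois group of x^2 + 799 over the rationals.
Gal(K/Q) = Z/2Z (cyclic of order 2)

x^2 + 799 is irreducible over Q since -799 is not a rational square. The splitting field Q(sqrt(-799)) has degree 2 over Q, and its unique nontrivial automorphism is sqrt(-799) ↦ -sqrt(-799). Hence Gal(Q(sqrt(-799))/Q) = Z/2Z.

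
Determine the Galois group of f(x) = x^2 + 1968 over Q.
Gal(K/Q) = Z/2Z (cyclic of order 2)

x^2 + 1968 is irreducible over Q since -1968 is not a rational square. The splitting field Q(sqrt(-1968)) has degree 2 over Q, and its unique nontrivial automorphism is sqrt(-1968) ↦ -sqrt(-1968). Hence Gal(Q(sqrt(-1968))/Q) = Z/2Z.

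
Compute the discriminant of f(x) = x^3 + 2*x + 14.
Δ = -5324

For a depressed cubic x^3 + p x + q the discriminant is Δ = -4 p^3 - 27 q^2 = -4*(2)^3 - 27*(14)^2 = -32 - 5292 = -5324.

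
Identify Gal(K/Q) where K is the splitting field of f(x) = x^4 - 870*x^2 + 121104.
Gal(K/Q) = Z/2Z (cyclic of order 2)

f factors as (x^2 - 696)(x^2 - 174), so the splitting field is K = Q(sqrt(696), sqrt(174)). The squarefree part of 696 is 174 and the squarefree part of 174 is also 174, so sqrt(696) and sqrt(174) are both rational multiples of sqrt(174). Hence Q(sqrt(696)) = Q(sqrt(174)) = Q(sqrt(174)), and the splitting field collapses to a single degree-2 extension with Galois group Z/2Z.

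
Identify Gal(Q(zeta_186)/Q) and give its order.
|Gal(Q(zeta_186)/Q)| = phi(186) = 60; group ≅ (Z/186Z)^* ≅ Z/2Z × Z/30Z

The n-th cyclotomic polynomial Φ_186(x) is the minimal polynomial of zeta_186 over Q and has degree phi(186) = 60. So Q(zeta_186) is a degree-60 Galois extension with Galois group (Z/186Z)^*. By CRT, (Z/186Z)^* ≅ (Z/2Z)^* × (Z/3Z)^* × (Z/31Z)^*. Each prime-power unit group is (Z/2Z)^* ≅ trivial group (order 1); (Z/3Z)^* ≅ Z/2Z; (Z/31Z)^* ≅ Z/30Z. Hence Gal(Q(zeta_186)/Q) ≅ Z/2Z × Z/30Z.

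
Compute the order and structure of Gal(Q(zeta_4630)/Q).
|Gal(Q(zeta_4630)/Q)| = phi(4630) = 1848; group ≅ (Z/4630Z)^* ≅ Z/4Z × Z/462Z

The n-th cyclotomic polynomial Φ_4630(x) is the minimal polynomial of zeta_4630 over Q and has degree phi(4630) = 1848. So Q(zeta_4630) is a degree-1848 Galois extension with Galois group (Z/4630Z)^*. By CRT, (Z/4630Z)^* ≅ (Z/2Z)^* × (Z/5Z)^* × (Z/463Z)^*. Each prime-power unit group is (Z/2Z)^* ≅ trivial group (order 1); (Z/5Z)^* ≅ Z/4Z; (Z/463Z)^* ≅ Z/462Z. Hence Gal(Q(zeta_4630)/Q) ≅ Z/4Z × Z/462Z.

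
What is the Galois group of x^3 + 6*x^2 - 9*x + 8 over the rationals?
Gal(K/Q) = S_3 (symmetric group of order 6)

Compute the discriminant of x^3 + (6)*x^2 + (-9)*x + (8): Δ = -10584. Since Δ is not a rational square, the Galois group is not contained in A_3; it must be the full S_3 (irreducibility of the cubic rules out anything smaller).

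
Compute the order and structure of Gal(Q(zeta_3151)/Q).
|Gal(Q(zeta_3151)/Q)| = phi(3151) = 2992; group ≅ (Z/3151Z)^* ≅ Z/22Z × Z/136Z

The n-th cyclotomic polynomial Φ_3151(x) is the minimal polynomial of zeta_3151 over Q and has degree phi(3151) = 2992. So Q(zeta_3151) is a degree-2992 Galois extension with Galois group (Z/3151Z)^*. By CRT, (Z/3151Z)^* ≅ (Z/23Z)^* × (Z/137Z)^*. Each prime-power unit group is (Z/23Z)^* ≅ Z/22Z; (Z/137Z)^* ≅ Z/136Z. Hence Gal(Q(zeta_3151)/Q) ≅ Z/22Z × Z/136Z.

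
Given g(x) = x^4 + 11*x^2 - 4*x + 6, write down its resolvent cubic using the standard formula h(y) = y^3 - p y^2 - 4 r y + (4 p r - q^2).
h(y) = y^3 - 11*y^2 - 24*y + 248

Identify coefficients: p = 11, q = -4, r = 6.
Plug into h(y) = y^3 - p y^2 - 4 r y + (4 p r - q^2):
  h(y) = y^3 - (11) y^2 - 4*(6) y + (4*(11)*(6) - (-4)^2)
       = y^3 + (-11) y^2 + (-24) y + (248).
Simplifying: h(y) = y^3 - 11*y^2 - 24*y + 248.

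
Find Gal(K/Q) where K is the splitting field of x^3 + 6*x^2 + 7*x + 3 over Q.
Gal(K/Q) = S_3 (symmetric group of order 6)

Compute the discriminant of x^3 + (6)*x^2 + (7)*x + (3): Δ = -175. Since Δ is not a rational square, the Galois group is not contained in A_3; it must be the full S_3 (irreducibility of the cubic rules out anything smaller).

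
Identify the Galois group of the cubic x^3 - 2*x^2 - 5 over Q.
Gal(K/Q) = S_3 (symmetric group of order 6)

Compute the discriminant of x^3 + (-2)*x^2 + (0)*x + (-5): Δ = -835. Since Δ is not a rational square, the Galois group is not contained in A_3; it must be the full S_3 (irreducibility of the cubic rules out anything smaller).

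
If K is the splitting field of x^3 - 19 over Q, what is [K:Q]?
[K:Q] = 6

x^3 - 19 has one real root r = 19^(1/3) and two complex roots r*zeta_3, r*zeta_3^2 where zeta_3 = e^(2*pi*i/3). The splitting field is Q(r, zeta_3). [Q(r):Q] = 3 and [Q(zeta_3):Q] = 2 with gcd = 1, so [Q(r, zeta_3):Q] = 3 * 2 = 6.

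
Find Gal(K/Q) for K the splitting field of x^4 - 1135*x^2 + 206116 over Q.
Gal(K/Q) = Z/2Z (cyclic of order 2)

f factors as (x^2 - 227)(x^2 - 908), so the splitting field is K = Q(sqrt(227), sqrt(908)). The squarefree part of 227 is 227 and the squarefree part of 908 is also 227, so sqrt(227) and sqrt(908) are both rational multiples of sqrt(227). Hence Q(sqrt(227)) = Q(sqrt(908)) = Q(sqrt(227)), and the splitting field collapses to a single degree-2 extension with Galois group Z/2Z.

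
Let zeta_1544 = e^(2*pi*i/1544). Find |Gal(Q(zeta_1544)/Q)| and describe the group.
|Gal(Q(zeta_1544)/Q)| = phi(1544) = 768; group ≅ (Z/1544Z)^* ≅ Z/2Z × Z/2Z × Z/192Z

The n-th cyclotomic polynomial Φ_1544(x) is the minimal polynomial of zeta_1544 over Q and has degree phi(1544) = 768. So Q(zeta_1544) is a degree-768 Galois extension with Galois group (Z/1544Z)^*. By CRT, (Z/1544Z)^* ≅ (Z/8Z)^* × (Z/193Z)^*. Each prime-power unit group is (Z/8Z)^* ≅ Z/2Z × Z/2Z; (Z/193Z)^* ≅ Z/192Z. Hence Gal(Q(zeta_1544)/Q) ≅ Z/2Z × Z/2Z × Z/192Z.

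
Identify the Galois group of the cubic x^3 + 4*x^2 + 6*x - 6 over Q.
Gal(K/Q) = S_3 (symmetric group of order 6)

Compute the discriminant of x^3 + (4)*x^2 + (6)*x + (-6): Δ = -2316. Since Δ is not a rational square, the Galois group is not contained in A_3; it must be the full S_3 (irreducibility of the cubic rules out anything smaller).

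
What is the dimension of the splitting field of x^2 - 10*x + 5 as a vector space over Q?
[K:Q] = 2

The discriminant of x^2 + (-10)*x + (5) is b^2 - 4c = 100 - (20) = 80. Since 80 is not a perfect square in Q, the polynomial is irreducible over Q. Its two roots generate a degree-2 extension, so [K:Q] = 2.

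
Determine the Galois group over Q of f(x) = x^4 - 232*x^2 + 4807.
Gal(K/Q) = V_4 (Klein four-group, Z/2Z × Z/2Z)

f factors as (x^2 - 23)(x^2 - 209), so the splitting field is K = Q(sqrt(23), sqrt(209)). The elements 23, 209, 4807 are all non-squares in Q, so sqrt(23) and sqrt(209) generate independent quadratic extensions. Thus [K:Q] = 4 and Gal(K/Q) is generated by the two order-2 automorphisms sqrt(23) ↦ -sqrt(23) and sqrt(209) ↦ -sqrt(209), giving V_4.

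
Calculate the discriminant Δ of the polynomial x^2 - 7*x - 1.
Δ = 53

For a quadratic a x^2 + b x + c the discriminant is Δ = b^2 - 4ac = (-7)^2 - 4*(1)*(-1) = 49 - (-4) = 53.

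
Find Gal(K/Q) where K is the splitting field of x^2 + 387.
Gal(K/Q) = Z/2Z (cyclic of order 2)

x^2 + 387 is irreducible over Q since -387 is not a rational square. The splitting field Q(sqrt(-387)) has degree 2 over Q, and its unique nontrivial automorphism is sqrt(-387) ↦ -sqrt(-387). Hence Gal(Q(sqrt(-387))/Q) = Z/2Z.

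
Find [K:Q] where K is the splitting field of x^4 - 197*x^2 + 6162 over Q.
[K:Q] = 4

f factors as (x^2 - 158)(x^2 - 39); the splitting field is K = Q(sqrt(158), sqrt(39)). Since 158, 39, and 6162 are all non-squares in Q, the three subfields Q(sqrt(158)), Q(sqrt(39)), Q(sqrt(6162)) are distinct degree-2 extensions, so [K:Q] = 4 (Klein four Galois group).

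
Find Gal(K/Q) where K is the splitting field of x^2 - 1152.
Gal(K/Q) = Z/2Z (cyclic of order 2)

x^2 - 1152 is irreducible over Q since 1152 is not a rational square. The splitting field Q(sqrt(1152)) has degree 2 over Q, and its unique nontrivial automorphism is sqrt(1152) ↦ -sqrt(1152). Hence Gal(Q(sqrt(1152))/Q) = Z/2Z.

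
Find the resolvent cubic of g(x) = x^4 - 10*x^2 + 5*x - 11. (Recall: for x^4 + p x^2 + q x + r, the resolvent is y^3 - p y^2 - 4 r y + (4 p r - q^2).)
h(y) = y^3 + 10*y^2 + 44*y + 415

Identify coefficients: p = -10, q = 5, r = -11.
Plug into h(y) = y^3 - p y^2 - 4 r y + (4 p r - q^2):
  h(y) = y^3 - (-10) y^2 - 4*(-11) y + (4*(-10)*(-11) - (5)^2)
       = y^3 + (10) y^2 + (44) y + (415).
Simplifying: h(y) = y^3 + 10*y^2 + 44*y + 415.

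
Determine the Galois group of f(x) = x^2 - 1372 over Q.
Gal(K/Q) = Z/2Z (cyclic of order 2)

x^2 - 1372 is irreducible over Q since 1372 is not a rational square. The splitting field Q(sqrt(1372)) has degree 2 over Q, and its unique nontrivial automorphism is sqrt(1372) ↦ -sqrt(1372). Hence Gal(Q(sqrt(1372))/Q) = Z/2Z.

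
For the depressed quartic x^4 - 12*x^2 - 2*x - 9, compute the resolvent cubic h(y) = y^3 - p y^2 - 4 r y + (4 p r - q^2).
h(y) = y^3 + 12*y^2 + 36*y + 428

Identify coefficients: p = -12, q = -2, r = -9.
Plug into h(y) = y^3 - p y^2 - 4 r y + (4 p r - q^2):
  h(y) = y^3 - (-12) y^2 - 4*(-9) y + (4*(-12)*(-9) - (-2)^2)
       = y^3 + (12) y^2 + (36) y + (428).
Simplifying: h(y) = y^3 + 12*y^2 + 36*y + 428.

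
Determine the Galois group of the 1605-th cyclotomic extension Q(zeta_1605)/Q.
|Gal(Q(zeta_1605)/Q)| = phi(1605) = 848; group ≅ (Z/1605Z)^* ≅ Z/2Z × Z/4Z × Z/106Z

The n-th cyclotomic polynomial Φ_1605(x) is the minimal polynomial of zeta_1605 over Q and has degree phi(1605) = 848. So Q(zeta_1605) is a degree-848 Galois extension with Galois group (Z/1605Z)^*. By CRT, (Z/1605Z)^* ≅ (Z/3Z)^* × (Z/5Z)^* × (Z/107Z)^*. Each prime-power unit group is (Z/3Z)^* ≅ Z/2Z; (Z/5Z)^* ≅ Z/4Z; (Z/107Z)^* ≅ Z/106Z. Hence Gal(Q(zeta_1605)/Q) ≅ Z/2Z × Z/4Z × Z/106Z.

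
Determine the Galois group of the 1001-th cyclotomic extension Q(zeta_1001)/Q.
|Gal(Q(zeta_1001)/Q)| = phi(1001) = 720; group ≅ (Z/1001Z)^* ≅ Z/6Z × Z/10Z × Z/12Z

The n-th cyclotomic polynomial Φ_1001(x) is the minimal polynomial of zeta_1001 over Q and has degree phi(1001) = 720. So Q(zeta_1001) is a degree-720 Galois extension with Galois group (Z/1001Z)^*. By CRT, (Z/1001Z)^* ≅ (Z/7Z)^* × (Z/11Z)^* × (Z/13Z)^*. Each prime-power unit group is (Z/7Z)^* ≅ Z/6Z; (Z/11Z)^* ≅ Z/10Z; (Z/13Z)^* ≅ Z/12Z. Hence Gal(Q(zeta_1001)/Q) ≅ Z/6Z × Z/10Z × Z/12Z.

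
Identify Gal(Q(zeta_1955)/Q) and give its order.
|Gal(Q(zeta_1955)/Q)| = phi(1955) = 1408; group ≅ (Z/1955Z)^* ≅ Z/4Z × Z/16Z × Z/22Z

The n-th cyclotomic polynomial Φ_1955(x) is the minimal polynomial of zeta_1955 over Q and has degree phi(1955) = 1408. So Q(zeta_1955) is a degree-1408 Galois extension with Galois group (Z/1955Z)^*. By CRT, (Z/1955Z)^* ≅ (Z/5Z)^* × (Z/17Z)^* × (Z/23Z)^*. Each prime-power unit group is (Z/5Z)^* ≅ Z/4Z; (Z/17Z)^* ≅ Z/16Z; (Z/23Z)^* ≅ Z/22Z. Hence Gal(Q(zeta_1955)/Q) ≅ Z/4Z × Z/16Z × Z/22Z.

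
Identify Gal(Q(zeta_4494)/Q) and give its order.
|Gal(Q(zeta_4494)/Q)| = phi(4494) = 1272; group ≅ (Z/4494Z)^* ≅ Z/2Z × Z/6Z × Z/106Z

The n-th cyclotomic polynomial Φ_4494(x) is the minimal polynomial of zeta_4494 over Q and has degree phi(4494) = 1272. So Q(zeta_4494) is a degree-1272 Galois extension with Galois group (Z/4494Z)^*. By CRT, (Z/4494Z)^* ≅ (Z/2Z)^* × (Z/3Z)^* × (Z/7Z)^* × (Z/107Z)^*. Each prime-power unit group is (Z/2Z)^* ≅ trivial group (order 1); (Z/3Z)^* ≅ Z/2Z; (Z/7Z)^* ≅ Z/6Z; (Z/107Z)^* ≅ Z/106Z. Hence Gal(Q(zeta_4494)/Q) ≅ Z/2Z × Z/6Z × Z/106Z.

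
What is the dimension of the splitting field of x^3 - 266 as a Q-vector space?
[K:Q] = 6

x^3 - 266 has one real root r = 266^(1/3) and two complex roots r*zeta_3, r*zeta_3^2 where zeta_3 = e^(2*pi*i/3). The splitting field is Q(r, zeta_3). [Q(r):Q] = 3 and [Q(zeta_3):Q] = 2 with gcd = 1, so [Q(r, zeta_3):Q] = 3 * 2 = 6.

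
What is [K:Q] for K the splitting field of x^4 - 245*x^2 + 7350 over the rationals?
[K:Q] = 4

f factors as (x^2 - 210)(x^2 - 35); the splitting field is K = Q(sqrt(210), sqrt(35)). Since 210, 35, and 7350 are all non-squares in Q, the three subfields Q(sqrt(210)), Q(sqrt(35)), Q(sqrt(7350)) are distinct degree-2 extensions, so [K:Q] = 4 (Klein four Galois group).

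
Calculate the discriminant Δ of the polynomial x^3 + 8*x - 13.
Δ = -6611

For a depressed cubic x^3 + p x + q the discriminant is Δ = -4 p^3 - 27 q^2 = -4*(8)^3 - 27*(-13)^2 = -2048 - 4563 = -6611.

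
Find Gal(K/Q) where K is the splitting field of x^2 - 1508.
Gal(K/Q) = Z/2Z (cyclic of order 2)

x^2 - 1508 is irreducible over Q since 1508 is not a rational square. The splitting field Q(sqrt(1508)) has degree 2 over Q, and its unique nontrivial automorphism is sqrt(1508) ↦ -sqrt(1508). Hence Gal(Q(sqrt(1508))/Q) = Z/2Z.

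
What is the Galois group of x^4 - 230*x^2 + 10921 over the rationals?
Gal(K/Q) = V_4 (Klein four-group, Z/2Z × Z/2Z)

f factors as (x^2 - 163)(x^2 - 67), so the splitting field is K = Q(sqrt(163), sqrt(67)). The elements 163, 67, 10921 are all non-squares in Q, so sqrt(163) and sqrt(67) generate independent quadratic extensions. Thus [K:Q] = 4 and Gal(K/Q) is generated by the two order-2 automorphisms sqrt(163) ↦ -sqrt(163) and sqrt(67) ↦ -sqrt(67), giving V_4.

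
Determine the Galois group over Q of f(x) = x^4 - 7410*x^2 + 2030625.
Gal(K/Q) = Z/2Z (cyclic of order 2)

f factors as (x^2 - 285)(x^2 - 7125), so the splitting field is K = Q(sqrt(285), sqrt(7125)). The squarefree part of 285 is 285 and the squarefree part of 7125 is also 285, so sqrt(285) and sqrt(7125) are both rational multiples of sqrt(285). Hence Q(sqrt(285)) = Q(sqrt(7125)) = Q(sqrt(285)), and the splitting field collapses to a single degree-2 extension with Galois group Z/2Z.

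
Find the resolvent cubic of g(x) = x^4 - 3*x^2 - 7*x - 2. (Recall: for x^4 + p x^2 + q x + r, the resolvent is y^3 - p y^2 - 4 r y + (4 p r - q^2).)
h(y) = y^3 + 3*y^2 + 8*y - 25

Identify coefficients: p = -3, q = -7, r = -2.
Plug into h(y) = y^3 - p y^2 - 4 r y + (4 p r - q^2):
  h(y) = y^3 - (-3) y^2 - 4*(-2) y + (4*(-3)*(-2) - (-7)^2)
       = y^3 + (3) y^2 + (8) y + (-25).
Simplifying: h(y) = y^3 + 3*y^2 + 8*y - 25.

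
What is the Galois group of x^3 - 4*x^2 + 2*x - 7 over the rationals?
Gal(K/Q) = S_3 (symmetric group of order 6)

Compute the discriminant of x^3 + (-4)*x^2 + (2)*x + (-7): Δ = -2075. Since Δ is not a rational square, the Galois group is not contained in A_3; it must be the full S_3 (irreducibility of the cubic rules out anything smaller).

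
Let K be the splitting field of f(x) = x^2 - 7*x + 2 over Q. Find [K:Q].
[K:Q] = 2

The discriminant of x^2 + (-7)*x + (2) is b^2 - 4c = 49 - (8) = 41. Since 41 is not a perfect square in Q, the polynomial is irreducible over Q. Its two roots generate a degree-2 extension, so [K:Q] = 2.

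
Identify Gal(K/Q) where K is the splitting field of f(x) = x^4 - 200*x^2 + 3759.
Gal(K/Q) = V_4 (Klein four-group, Z/2Z × Z/2Z)

f factors as (x^2 - 21)(x^2 - 179), so the splitting field is K = Q(sqrt(21), sqrt(179)). The elements 21, 179, 3759 are all non-squares in Q, so sqrt(21) and sqrt(179) generate independent quadratic extensions. Thus [K:Q] = 4 and Gal(K/Q) is generated by the two order-2 automorphisms sqrt(21) ↦ -sqrt(21) and sqrt(179) ↦ -sqrt(179), giving V_4.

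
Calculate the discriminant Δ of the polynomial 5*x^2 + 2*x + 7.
Δ = -136

For a quadratic a x^2 + b x + c the discriminant is Δ = b^2 - 4ac = (2)^2 - 4*(5)*(7) = 4 - (140) = -136.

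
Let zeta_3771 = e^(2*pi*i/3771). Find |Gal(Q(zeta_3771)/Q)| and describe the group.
|Gal(Q(zeta_3771)/Q)| = phi(3771) = 2508; group ≅ (Z/3771Z)^* ≅ Z/6Z × Z/418Z

The n-th cyclotomic polynomial Φ_3771(x) is the minimal polynomial of zeta_3771 over Q and has degree phi(3771) = 2508. So Q(zeta_3771) is a degree-2508 Galois extension with Galois group (Z/3771Z)^*. By CRT, (Z/3771Z)^* ≅ (Z/9Z)^* × (Z/419Z)^*. Each prime-power unit group is (Z/9Z)^* ≅ Z/6Z; (Z/419Z)^* ≅ Z/418Z. Hence Gal(Q(zeta_3771)/Q) ≅ Z/6Z × Z/418Z.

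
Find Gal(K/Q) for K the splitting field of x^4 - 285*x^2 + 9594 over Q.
Gal(K/Q) = V_4 (Klein four-group, Z/2Z × Z/2Z)

f factors as (x^2 - 39)(x^2 - 246), so the splitting field is K = Q(sqrt(39), sqrt(246)). The elements 39, 246, 9594 are all non-squares in Q, so sqrt(39) and sqrt(246) generate independent quadratic extensions. Thus [K:Q] = 4 and Gal(K/Q) is generated by the two order-2 automorphisms sqrt(39) ↦ -sqrt(39) and sqrt(246) ↦ -sqrt(246), giving V_4.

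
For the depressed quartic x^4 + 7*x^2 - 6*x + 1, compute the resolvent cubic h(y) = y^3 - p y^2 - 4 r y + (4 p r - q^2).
h(y) = y^3 - 7*y^2 - 4*y - 8

Identify coefficients: p = 7, q = -6, r = 1.
Plug into h(y) = y^3 - p y^2 - 4 r y + (4 p r - q^2):
  h(y) = y^3 - (7) y^2 - 4*(1) y + (4*(7)*(1) - (-6)^2)
       = y^3 + (-7) y^2 + (-4) y + (-8).
Simplifying: h(y) = y^3 - 7*y^2 - 4*y - 8.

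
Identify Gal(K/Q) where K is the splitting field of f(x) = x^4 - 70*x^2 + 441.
Gal(K/Q) = Z/2Z (cyclic of order 2)

f factors as (x^2 - 63)(x^2 - 7), so the splitting field is K = Q(sqrt(63), sqrt(7)). The squarefree part of 63 is 7 and the squarefree part of 7 is also 7, so sqrt(63) and sqrt(7) are both rational multiples of sqrt(7). Hence Q(sqrt(63)) = Q(sqrt(7)) = Q(sqrt(7)), and the splitting field collapses to a single degree-2 extension with Galois group Z/2Z.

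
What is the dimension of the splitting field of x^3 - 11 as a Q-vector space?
[K:Q] = 6

x^3 - 11 has one real root r = 11^(1/3) and two complex roots r*zeta_3, r*zeta_3^2 where zeta_3 = e^(2*pi*i/3). The splitting field is Q(r, zeta_3). [Q(r):Q] = 3 and [Q(zeta_3):Q] = 2 with gcd = 1, so [Q(r, zeta_3):Q] = 3 * 2 = 6.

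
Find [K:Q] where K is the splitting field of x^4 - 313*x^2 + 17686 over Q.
[K:Q] = 4

f factors as (x^2 - 239)(x^2 - 74); the splitting field is K = Q(sqrt(239), sqrt(74)). Since 239, 74, and 17686 are all non-squares in Q, the three subfields Q(sqrt(239)), Q(sqrt(74)), Q(sqrt(17686)) are distinct degree-2 extensions, so [K:Q] = 4 (Klein four Galois group).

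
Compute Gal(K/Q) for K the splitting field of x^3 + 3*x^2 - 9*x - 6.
Gal(K/Q) = S_3 (symmetric group of order 6)

Compute the discriminant of x^3 + (3)*x^2 + (-9)*x + (-6): Δ = 6237. Since Δ is not a rational square, the Galois group is not contained in A_3; it must be the full S_3 (irreducibility of the cubic rules out anything smaller).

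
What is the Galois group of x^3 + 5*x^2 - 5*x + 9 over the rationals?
Gal(K/Q) = S_3 (symmetric group of order 6)

Compute the discriminant of x^3 + (5)*x^2 + (-5)*x + (9): Δ = -9612. Since Δ is not a rational square, the Galois group is not contained in A_3; it must be the full S_3 (irreducibility of the cubic rules out anything smaller).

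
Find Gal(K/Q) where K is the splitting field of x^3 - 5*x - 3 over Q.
Gal(K/Q) = S_3 (symmetric group of order 6)

Compute the discriminant of x^3 + (0)*x^2 + (-5)*x + (-3): Δ = 257. Since Δ is not a rational square, the Galois group is not contained in A_3; it must be the full S_3 (irreducibility of the cubic rules out anything smaller).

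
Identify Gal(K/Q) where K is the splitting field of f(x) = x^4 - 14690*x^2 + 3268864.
Gal(K/Q) = Z/2Z (cyclic of order 2)

f factors as (x^2 - 14464)(x^2 - 226), so the splitting field is K = Q(sqrt(14464), sqrt(226)). The squarefree part of 14464 is 226 and the squarefree part of 226 is also 226, so sqrt(14464) and sqrt(226) are both rational multiples of sqrt(226). Hence Q(sqrt(14464)) = Q(sqrt(226)) = Q(sqrt(226)), and the splitting field collapses to a single degree-2 extension with Galois group Z/2Z.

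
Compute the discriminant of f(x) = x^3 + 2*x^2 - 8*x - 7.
Δ = 3221

For x^3 + a x^2 + b x + c the discriminant is Δ = 18 a b c - 4 a^3 c + a^2 b^2 - 4 b^3 - 27 c^2.
Plug a = 2, b = -8, c = -7:
  18*(2)*(-8)*(-7) - 4*(2)^3*(-7) + (2)^2*(-8)^2 - 4*(-8)^3 - 27*(-7)^2
  = 2016 + (224) + 256 + (2048) + (-1323)
  = 3221.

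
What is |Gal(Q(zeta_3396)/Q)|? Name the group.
|Gal(Q(zeta_3396)/Q)| = phi(3396) = 1128; group ≅ (Z/3396Z)^* ≅ Z/2Z × Z/2Z × Z/282Z

The n-th cyclotomic polynomial Φ_3396(x) is the minimal polynomial of zeta_3396 over Q and has degree phi(3396) = 1128. So Q(zeta_3396) is a degree-1128 Galois extension with Galois group (Z/3396Z)^*. By CRT, (Z/3396Z)^* ≅ (Z/4Z)^* × (Z/3Z)^* × (Z/283Z)^*. Each prime-power unit group is (Z/4Z)^* ≅ Z/2Z; (Z/3Z)^* ≅ Z/2Z; (Z/283Z)^* ≅ Z/282Z. Hence Gal(Q(zeta_3396)/Q) ≅ Z/2Z × Z/2Z × Z/282Z.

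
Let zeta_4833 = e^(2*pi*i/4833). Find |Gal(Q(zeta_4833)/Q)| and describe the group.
|Gal(Q(zeta_4833)/Q)| = phi(4833) = 3204; group ≅ (Z/4833Z)^* ≅ Z/18Z × Z/178Z

The n-th cyclotomic polynomial Φ_4833(x) is the minimal polynomial of zeta_4833 over Q and has degree phi(4833) = 3204. So Q(zeta_4833) is a degree-3204 Galois extension with Galois group (Z/4833Z)^*. By CRT, (Z/4833Z)^* ≅ (Z/27Z)^* × (Z/179Z)^*. Each prime-power unit group is (Z/27Z)^* ≅ Z/18Z; (Z/179Z)^* ≅ Z/178Z. Hence Gal(Q(zeta_4833)/Q) ≅ Z/18Z × Z/178Z.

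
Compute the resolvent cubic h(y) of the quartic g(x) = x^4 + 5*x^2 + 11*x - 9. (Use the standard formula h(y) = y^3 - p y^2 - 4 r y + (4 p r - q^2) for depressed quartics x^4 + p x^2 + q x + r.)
h(y) = y^3 - 5*y^2 + 36*y - 301

Identify coefficients: p = 5, q = 11, r = -9.
Plug into h(y) = y^3 - p y^2 - 4 r y + (4 p r - q^2):
  h(y) = y^3 - (5) y^2 - 4*(-9) y + (4*(5)*(-9) - (11)^2)
       = y^3 + (-5) y^2 + (36) y + (-301).
Simplifying: h(y) = y^3 - 5*y^2 + 36*y - 301.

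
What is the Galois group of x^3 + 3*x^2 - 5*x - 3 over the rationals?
Gal(K/Q) = S_3 (symmetric group of order 6)

Compute the discriminant of x^3 + (3)*x^2 + (-5)*x + (-3): Δ = 1616. Since Δ is not a rational square, the Galois group is not contained in A_3; it must be the full S_3 (irreducibility of the cubic rules out anything smaller).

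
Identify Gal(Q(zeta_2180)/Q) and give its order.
|Gal(Q(zeta_2180)/Q)| = phi(2180) = 864; group ≅ (Z/2180Z)^* ≅ Z/2Z × Z/4Z × Z/108Z

The n-th cyclotomic polynomial Φ_2180(x) is the minimal polynomial of zeta_2180 over Q and has degree phi(2180) = 864. So Q(zeta_2180) is a degree-864 Galois extension with Galois group (Z/2180Z)^*. By CRT, (Z/2180Z)^* ≅ (Z/4Z)^* × (Z/5Z)^* × (Z/109Z)^*. Each prime-power unit group is (Z/4Z)^* ≅ Z/2Z; (Z/5Z)^* ≅ Z/4Z; (Z/109Z)^* ≅ Z/108Z. Hence Gal(Q(zeta_2180)/Q) ≅ Z/2Z × Z/4Z × Z/108Z.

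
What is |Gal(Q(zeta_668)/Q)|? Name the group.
|Gal(Q(zeta_668)/Q)| = phi(668) = 332; group ≅ (Z/668Z)^* ≅ Z/2Z × Z/166Z

The n-th cyclotomic polynomial Φ_668(x) is the minimal polynomial of zeta_668 over Q and has degree phi(668) = 332. So Q(zeta_668) is a degree-332 Galois extension with Galois group (Z/668Z)^*. By CRT, (Z/668Z)^* ≅ (Z/4Z)^* × (Z/167Z)^*. Each prime-power unit group is (Z/4Z)^* ≅ Z/2Z; (Z/167Z)^* ≅ Z/166Z. Hence Gal(Q(zeta_668)/Q) ≅ Z/2Z × Z/166Z.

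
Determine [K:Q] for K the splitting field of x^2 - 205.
[K:Q] = 2

The polynomial x^2 - 205 is irreducible over Q since 205 is not a perfect square. Its splitting field is Q(sqrt(205)), which has degree 2 over Q.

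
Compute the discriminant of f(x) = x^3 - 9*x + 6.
Δ = 1944

For a depressed cubic x^3 + p x + q the discriminant is Δ = -4 p^3 - 27 q^2 = -4*(-9)^3 - 27*(6)^2 = 2916 - 972 = 1944.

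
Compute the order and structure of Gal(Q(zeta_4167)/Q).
|Gal(Q(zeta_4167)/Q)| = phi(4167) = 2772; group ≅ (Z/4167Z)^* ≅ Z/6Z × Z/462Z

The n-th cyclotomic polynomial Φ_4167(x) is the minimal polynomial of zeta_4167 over Q and has degree phi(4167) = 2772. So Q(zeta_4167) is a degree-2772 Galois extension with Galois group (Z/4167Z)^*. By CRT, (Z/4167Z)^* ≅ (Z/9Z)^* × (Z/463Z)^*. Each prime-power unit group is (Z/9Z)^* ≅ Z/6Z; (Z/463Z)^* ≅ Z/462Z. Hence Gal(Q(zeta_4167)/Q) ≅ Z/6Z × Z/462Z.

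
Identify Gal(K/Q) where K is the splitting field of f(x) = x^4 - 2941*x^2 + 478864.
Gal(K/Q) = Z/2Z (cyclic of order 2)

f factors as (x^2 - 2768)(x^2 - 173), so the splitting field is K = Q(sqrt(2768), sqrt(173)). The squarefree part of 2768 is 173 and the squarefree part of 173 is also 173, so sqrt(2768) and sqrt(173) are both rational multiples of sqrt(173). Hence Q(sqrt(2768)) = Q(sqrt(173)) = Q(sqrt(173)), and the splitting field collapses to a single degree-2 extension with Galois group Z/2Z.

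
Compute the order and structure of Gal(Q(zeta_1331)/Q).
|Gal(Q(zeta_1331)/Q)| = phi(1331) = 1210; group ≅ (Z/1331Z)^* ≅ Z/1210Z

The n-th cyclotomic polynomial Φ_1331(x) is the minimal polynomial of zeta_1331 over Q and has degree phi(1331) = 1210. So Q(zeta_1331) is a degree-1210 Galois extension with Galois group (Z/1331Z)^*. (Z/1331Z)^* is cyclic since 1331 is an odd prime power (or 4). Hence Gal(Q(zeta_1331)/Q) ≅ Z/1210Z.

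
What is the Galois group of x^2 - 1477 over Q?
Gal(K/Q) = Z/2Z (cyclic of order 2)

x^2 - 1477 is irreducible over Q since 1477 is not a rational square. The splitting field Q(sqrt(1477)) has degree 2 over Q, and its unique nontrivial automorphism is sqrt(1477) ↦ -sqrt(1477). Hence Gal(Q(sqrt(1477))/Q) = Z/2Z.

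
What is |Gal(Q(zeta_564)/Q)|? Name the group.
|Gal(Q(zeta_564)/Q)| = phi(564) = 184; group ≅ (Z/564Z)^* ≅ Z/2Z × Z/2Z × Z/46Z

The n-th cyclotomic polynomial Φ_564(x) is the minimal polynomial of zeta_564 over Q and has degree phi(564) = 184. So Q(zeta_564) is a degree-184 Galois extension with Galois group (Z/564Z)^*. By CRT, (Z/564Z)^* ≅ (Z/4Z)^* × (Z/3Z)^* × (Z/47Z)^*. Each prime-power unit group is (Z/4Z)^* ≅ Z/2Z; (Z/3Z)^* ≅ Z/2Z; (Z/47Z)^* ≅ Z/46Z. Hence Gal(Q(zeta_564)/Q) ≅ Z/2Z × Z/2Z × Z/46Z.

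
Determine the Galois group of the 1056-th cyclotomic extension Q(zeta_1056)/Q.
|Gal(Q(zeta_1056)/Q)| = phi(1056) = 320; group ≅ (Z/1056Z)^* ≅ Z/2Z × Z/2Z × Z/8Z × Z/10Z

The n-th cyclotomic polynomial Φ_1056(x) is the minimal polynomial of zeta_1056 over Q and has degree phi(1056) = 320. So Q(zeta_1056) is a degree-320 Galois extension with Galois group (Z/1056Z)^*. By CRT, (Z/1056Z)^* ≅ (Z/32Z)^* × (Z/3Z)^* × (Z/11Z)^*. Each prime-power unit group is (Z/32Z)^* ≅ Z/2Z × Z/8Z; (Z/3Z)^* ≅ Z/2Z; (Z/11Z)^* ≅ Z/10Z. Hence Gal(Q(zeta_1056)/Q) ≅ Z/2Z × Z/2Z × Z/8Z × Z/10Z.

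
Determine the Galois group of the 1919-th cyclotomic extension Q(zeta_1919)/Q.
|Gal(Q(zeta_1919)/Q)| = phi(1919) = 1800; group ≅ (Z/1919Z)^* ≅ Z/18Z × Z/100Z

The n-th cyclotomic polynomial Φ_1919(x) is the minimal polynomial of zeta_1919 over Q and has degree phi(1919) = 1800. So Q(zeta_1919) is a degree-1800 Galois extension with Galois group (Z/1919Z)^*. By CRT, (Z/1919Z)^* ≅ (Z/19Z)^* × (Z/101Z)^*. Each prime-power unit group is (Z/19Z)^* ≅ Z/18Z; (Z/101Z)^* ≅ Z/100Z. Hence Gal(Q(zeta_1919)/Q) ≅ Z/18Z × Z/100Z.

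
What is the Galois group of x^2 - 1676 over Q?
Gal(K/Q) = Z/2Z (cyclic of order 2)

x^2 - 1676 is irreducible over Q since 1676 is not a rational square. The splitting field Q(sqrt(1676)) has degree 2 over Q, and its unique nontrivial automorphism is sqrt(1676) ↦ -sqrt(1676). Hence Gal(Q(sqrt(1676))/Q) = Z/2Z.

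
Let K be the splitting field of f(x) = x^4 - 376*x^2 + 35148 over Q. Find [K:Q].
[K:Q] = 4

f factors as (x^2 - 174)(x^2 - 202); the splitting field is K = Q(sqrt(174), sqrt(202)). Since 174, 202, and 35148 are all non-squares in Q, the three subfields Q(sqrt(174)), Q(sqrt(202)), Q(sqrt(35148)) are distinct degree-2 extensions, so [K:Q] = 4 (Klein four Galois group).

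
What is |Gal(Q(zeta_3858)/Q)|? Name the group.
|Gal(Q(zeta_3858)/Q)| = phi(3858) = 1284; group ≅ (Z/3858Z)^* ≅ Z/2Z × Z/642Z

The n-th cyclotomic polynomial Φ_3858(x) is the minimal polynomial of zeta_3858 over Q and has degree phi(3858) = 1284. So Q(zeta_3858) is a degree-1284 Galois extension with Galois group (Z/3858Z)^*. By CRT, (Z/3858Z)^* ≅ (Z/2Z)^* × (Z/3Z)^* × (Z/643Z)^*. Each prime-power unit group is (Z/2Z)^* ≅ trivial group (order 1); (Z/3Z)^* ≅ Z/2Z; (Z/643Z)^* ≅ Z/642Z. Hence Gal(Q(zeta_3858)/Q) ≅ Z/2Z × Z/642Z.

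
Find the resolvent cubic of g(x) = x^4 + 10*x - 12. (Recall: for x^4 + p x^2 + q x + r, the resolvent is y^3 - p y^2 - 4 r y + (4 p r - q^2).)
h(y) = y^3 + 48*y - 100

Identify coefficients: p = 0, q = 10, r = -12.
Plug into h(y) = y^3 - p y^2 - 4 r y + (4 p r - q^2):
  h(y) = y^3 - (0) y^2 - 4*(-12) y + (4*(0)*(-12) - (10)^2)
       = y^3 + (0) y^2 + (48) y + (-100).
Simplifying: h(y) = y^3 + 48*y - 100.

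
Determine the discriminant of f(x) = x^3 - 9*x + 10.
Δ = 216

For a depressed cubic x^3 + p x + q the discriminant is Δ = -4 p^3 - 27 q^2 = -4*(-9)^3 - 27*(10)^2 = 2916 - 2700 = 216.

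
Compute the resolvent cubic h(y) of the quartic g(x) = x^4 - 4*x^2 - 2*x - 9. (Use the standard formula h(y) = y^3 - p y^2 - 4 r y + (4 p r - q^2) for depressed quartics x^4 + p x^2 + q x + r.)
h(y) = y^3 + 4*y^2 + 36*y + 140

Identify coefficients: p = -4, q = -2, r = -9.
Plug into h(y) = y^3 - p y^2 - 4 r y + (4 p r - q^2):
  h(y) = y^3 - (-4) y^2 - 4*(-9) y + (4*(-4)*(-9) - (-2)^2)
       = y^3 + (4) y^2 + (36) y + (140).
Simplifying: h(y) = y^3 + 4*y^2 + 36*y + 140.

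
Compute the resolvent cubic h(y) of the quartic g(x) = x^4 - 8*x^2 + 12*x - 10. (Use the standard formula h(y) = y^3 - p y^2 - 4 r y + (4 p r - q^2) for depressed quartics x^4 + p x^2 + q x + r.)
h(y) = y^3 + 8*y^2 + 40*y + 176

Identify coefficients: p = -8, q = 12, r = -10.
Plug into h(y) = y^3 - p y^2 - 4 r y + (4 p r - q^2):
  h(y) = y^3 - (-8) y^2 - 4*(-10) y + (4*(-8)*(-10) - (12)^2)
       = y^3 + (8) y^2 + (40) y + (176).
Simplifying: h(y) = y^3 + 8*y^2 + 40*y + 176.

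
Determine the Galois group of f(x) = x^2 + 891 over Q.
Gal(K/Q) = Z/2Z (cyclic of order 2)

x^2 + 891 is irreducible over Q since -891 is not a rational square. The splitting field Q(sqrt(-891)) has degree 2 over Q, and its unique nontrivial automorphism is sqrt(-891) ↦ -sqrt(-891). Hence Gal(Q(sqrt(-891))/Q) = Z/2Z.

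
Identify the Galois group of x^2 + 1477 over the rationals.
Gal(K/Q) = Z/2Z (cyclic of order 2)

x^2 + 1477 is irreducible over Q since -1477 is not a rational square. The splitting field Q(sqrt(-1477)) has degree 2 over Q, and its unique nontrivial automorphism is sqrt(-1477) ↦ -sqrt(-1477). Hence Gal(Q(sqrt(-1477))/Q) = Z/2Z.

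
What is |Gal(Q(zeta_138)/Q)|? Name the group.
|Gal(Q(zeta_138)/Q)| = phi(138) = 44; group ≅ (Z/138Z)^* ≅ Z/2Z × Z/22Z

The n-th cyclotomic polynomial Φ_138(x) is the minimal polynomial of zeta_138 over Q and has degree phi(138) = 44. So Q(zeta_138) is a degree-44 Galois extension with Galois group (Z/138Z)^*. By CRT, (Z/138Z)^* ≅ (Z/2Z)^* × (Z/3Z)^* × (Z/23Z)^*. Each prime-power unit group is (Z/2Z)^* ≅ trivial group (order 1); (Z/3Z)^* ≅ Z/2Z; (Z/23Z)^* ≅ Z/22Z. Hence Gal(Q(zeta_138)/Q) ≅ Z/2Z × Z/22Z.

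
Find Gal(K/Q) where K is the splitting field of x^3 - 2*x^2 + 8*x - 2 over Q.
Gal(K/Q) = S_3 (symmetric group of order 6)

Compute the discriminant of x^3 + (-2)*x^2 + (8)*x + (-2): Δ = -1388. Since Δ is not a rational square, the Galois group is not contained in A_3; it must be the full S_3 (irreducibility of the cubic rules out anything smaller).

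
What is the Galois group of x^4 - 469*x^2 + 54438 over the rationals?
Gal(K/Q) = V_4 (Klein four-group, Z/2Z × Z/2Z)

f factors as (x^2 - 258)(x^2 - 211), so the splitting field is K = Q(sqrt(258), sqrt(211)). The elements 258, 211, 54438 are all non-squares in Q, so sqrt(258) and sqrt(211) generate independent quadratic extensions. Thus [K:Q] = 4 and Gal(K/Q) is generated by the two order-2 automorphisms sqrt(258) ↦ -sqrt(258) and sqrt(211) ↦ -sqrt(211), giving V_4.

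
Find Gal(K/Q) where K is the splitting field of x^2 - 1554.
Gal(K/Q) = Z/2Z (cyclic of order 2)

x^2 - 1554 is irreducible over Q since 1554 is not a rational square. The splitting field Q(sqrt(1554)) has degree 2 over Q, and its unique nontrivial automorphism is sqrt(1554) ↦ -sqrt(1554). Hence Gal(Q(sqrt(1554))/Q) = Z/2Z.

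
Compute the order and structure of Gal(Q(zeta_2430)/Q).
|Gal(Q(zeta_2430)/Q)| = phi(2430) = 648; group ≅ (Z/2430Z)^* ≅ Z/4Z × Z/162Z

The n-th cyclotomic polynomial Φ_2430(x) is the minimal polynomial of zeta_2430 over Q and has degree phi(2430) = 648. So Q(zeta_2430) is a degree-648 Galois extension with Galois group (Z/2430Z)^*. By CRT, (Z/2430Z)^* ≅ (Z/2Z)^* × (Z/243Z)^* × (Z/5Z)^*. Each prime-power unit group is (Z/2Z)^* ≅ trivial group (order 1); (Z/243Z)^* ≅ Z/162Z; (Z/5Z)^* ≅ Z/4Z. Hence Gal(Q(zeta_2430)/Q) ≅ Z/4Z × Z/162Z.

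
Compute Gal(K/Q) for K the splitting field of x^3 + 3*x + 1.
Gal(K/Q) = S_3 (symmetric group of order 6)

Compute the discriminant of x^3 + (0)*x^2 + (3)*x + (1): Δ = -135. Since Δ is not a rational square, the Galois group is not contained in A_3; it must be the full S_3 (irreducibility of the cubic rules out anything smaller).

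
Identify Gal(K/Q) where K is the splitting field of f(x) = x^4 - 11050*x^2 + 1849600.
Gal(K/Q) = Z/2Z (cyclic of order 2)

f factors as (x^2 - 10880)(x^2 - 170), so the splitting field is K = Q(sqrt(10880), sqrt(170)). The squarefree part of 10880 is 170 and the squarefree part of 170 is also 170, so sqrt(10880) and sqrt(170) are both rational multiples of sqrt(170). Hence Q(sqrt(10880)) = Q(sqrt(170)) = Q(sqrt(170)), and the splitting field collapses to a single degree-2 extension with Galois group Z/2Z.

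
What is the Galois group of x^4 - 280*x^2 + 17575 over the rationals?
Gal(K/Q) = V_4 (Klein four-group, Z/2Z × Z/2Z)

f factors as (x^2 - 185)(x^2 - 95), so the splitting field is K = Q(sqrt(185), sqrt(95)). The elements 185, 95, 17575 are all non-squares in Q, so sqrt(185) and sqrt(95) generate independent quadratic extensions. Thus [K:Q] = 4 and Gal(K/Q) is generated by the two order-2 automorphisms sqrt(185) ↦ -sqrt(185) and sqrt(95) ↦ -sqrt(95), giving V_4.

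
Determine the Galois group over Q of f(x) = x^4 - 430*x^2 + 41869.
Gal(K/Q) = V_4 (Klein four-group, Z/2Z × Z/2Z)

f factors as (x^2 - 281)(x^2 - 149), so the splitting field is K = Q(sqrt(281), sqrt(149)). The elements 281, 149, 41869 are all non-squares in Q, so sqrt(281) and sqrt(149) generate independent quadratic extensions. Thus [K:Q] = 4 and Gal(K/Q) is generated by the two order-2 automorphisms sqrt(281) ↦ -sqrt(281) and sqrt(149) ↦ -sqrt(149), giving V_4.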